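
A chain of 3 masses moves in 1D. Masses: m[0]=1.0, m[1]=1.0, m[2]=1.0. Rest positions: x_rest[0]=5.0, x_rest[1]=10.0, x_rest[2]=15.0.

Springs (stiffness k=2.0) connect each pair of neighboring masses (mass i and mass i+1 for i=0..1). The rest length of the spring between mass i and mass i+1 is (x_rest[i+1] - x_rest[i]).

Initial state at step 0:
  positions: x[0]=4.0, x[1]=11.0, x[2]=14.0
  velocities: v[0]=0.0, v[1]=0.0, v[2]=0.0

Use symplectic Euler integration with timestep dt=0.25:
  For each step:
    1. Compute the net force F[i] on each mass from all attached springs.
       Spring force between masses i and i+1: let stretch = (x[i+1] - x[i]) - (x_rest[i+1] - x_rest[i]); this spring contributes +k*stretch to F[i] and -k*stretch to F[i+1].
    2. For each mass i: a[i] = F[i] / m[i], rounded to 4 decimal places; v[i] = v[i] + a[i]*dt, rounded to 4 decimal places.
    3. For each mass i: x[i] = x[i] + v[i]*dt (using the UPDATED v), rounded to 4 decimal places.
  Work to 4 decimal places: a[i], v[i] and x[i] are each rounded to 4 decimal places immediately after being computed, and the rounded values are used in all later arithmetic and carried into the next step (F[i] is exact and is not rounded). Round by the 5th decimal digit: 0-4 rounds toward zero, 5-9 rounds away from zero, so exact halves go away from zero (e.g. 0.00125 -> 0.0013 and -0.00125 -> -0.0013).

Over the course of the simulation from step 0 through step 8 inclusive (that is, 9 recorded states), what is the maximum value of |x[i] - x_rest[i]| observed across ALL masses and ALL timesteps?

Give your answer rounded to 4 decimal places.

Answer: 1.6787

Derivation:
Step 0: x=[4.0000 11.0000 14.0000] v=[0.0000 0.0000 0.0000]
Step 1: x=[4.2500 10.5000 14.2500] v=[1.0000 -2.0000 1.0000]
Step 2: x=[4.6563 9.6875 14.6563] v=[1.6250 -3.2500 1.6250]
Step 3: x=[5.0665 8.8672 15.0665] v=[1.6406 -3.2812 1.6406]
Step 4: x=[5.3268 8.3467 15.3268] v=[1.0410 -2.0819 1.0410]
Step 5: x=[5.3396 8.3213 15.3396] v=[0.0510 -0.1018 0.0510]
Step 6: x=[5.1001 8.8004 15.1001] v=[-0.9582 1.9165 -0.9582]
Step 7: x=[4.6981 9.6045 14.6981] v=[-1.6081 3.2162 -1.6081]
Step 8: x=[4.2844 10.4320 14.2844] v=[-1.6549 3.3098 -1.6549]
Max displacement = 1.6787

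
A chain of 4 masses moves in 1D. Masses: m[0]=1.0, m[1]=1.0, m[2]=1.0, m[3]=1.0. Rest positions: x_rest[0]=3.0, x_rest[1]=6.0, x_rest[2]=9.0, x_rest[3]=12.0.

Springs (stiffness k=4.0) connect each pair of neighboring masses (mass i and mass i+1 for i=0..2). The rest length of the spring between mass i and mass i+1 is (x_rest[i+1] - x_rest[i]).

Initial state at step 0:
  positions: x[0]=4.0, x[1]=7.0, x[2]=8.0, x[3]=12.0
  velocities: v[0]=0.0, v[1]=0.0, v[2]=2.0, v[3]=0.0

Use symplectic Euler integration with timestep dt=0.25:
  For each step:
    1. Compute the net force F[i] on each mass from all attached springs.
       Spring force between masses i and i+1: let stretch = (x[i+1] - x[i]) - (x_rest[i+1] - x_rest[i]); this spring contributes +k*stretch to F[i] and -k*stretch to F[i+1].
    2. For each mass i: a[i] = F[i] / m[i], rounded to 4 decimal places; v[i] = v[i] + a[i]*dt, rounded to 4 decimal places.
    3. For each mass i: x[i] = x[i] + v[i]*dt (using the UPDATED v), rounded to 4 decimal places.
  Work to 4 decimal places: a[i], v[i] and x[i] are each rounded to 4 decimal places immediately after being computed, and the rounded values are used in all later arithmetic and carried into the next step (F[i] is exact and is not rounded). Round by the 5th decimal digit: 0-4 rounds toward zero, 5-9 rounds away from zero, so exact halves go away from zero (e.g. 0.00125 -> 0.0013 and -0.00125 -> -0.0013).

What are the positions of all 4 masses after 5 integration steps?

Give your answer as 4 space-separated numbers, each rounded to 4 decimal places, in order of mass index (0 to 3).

Step 0: x=[4.0000 7.0000 8.0000 12.0000] v=[0.0000 0.0000 2.0000 0.0000]
Step 1: x=[4.0000 6.5000 9.2500 11.7500] v=[0.0000 -2.0000 5.0000 -1.0000]
Step 2: x=[3.8750 6.0625 10.4375 11.6250] v=[-0.5000 -1.7500 4.7500 -0.5000]
Step 3: x=[3.5469 6.1719 10.8281 11.9531] v=[-1.3125 0.4375 1.5625 1.3125]
Step 4: x=[3.1250 6.7891 10.3359 12.7500] v=[-1.6875 2.4687 -1.9687 3.1875]
Step 5: x=[2.8692 7.3770 9.5606 13.6934] v=[-1.0234 2.3514 -3.1014 3.7734]

Answer: 2.8692 7.3770 9.5606 13.6934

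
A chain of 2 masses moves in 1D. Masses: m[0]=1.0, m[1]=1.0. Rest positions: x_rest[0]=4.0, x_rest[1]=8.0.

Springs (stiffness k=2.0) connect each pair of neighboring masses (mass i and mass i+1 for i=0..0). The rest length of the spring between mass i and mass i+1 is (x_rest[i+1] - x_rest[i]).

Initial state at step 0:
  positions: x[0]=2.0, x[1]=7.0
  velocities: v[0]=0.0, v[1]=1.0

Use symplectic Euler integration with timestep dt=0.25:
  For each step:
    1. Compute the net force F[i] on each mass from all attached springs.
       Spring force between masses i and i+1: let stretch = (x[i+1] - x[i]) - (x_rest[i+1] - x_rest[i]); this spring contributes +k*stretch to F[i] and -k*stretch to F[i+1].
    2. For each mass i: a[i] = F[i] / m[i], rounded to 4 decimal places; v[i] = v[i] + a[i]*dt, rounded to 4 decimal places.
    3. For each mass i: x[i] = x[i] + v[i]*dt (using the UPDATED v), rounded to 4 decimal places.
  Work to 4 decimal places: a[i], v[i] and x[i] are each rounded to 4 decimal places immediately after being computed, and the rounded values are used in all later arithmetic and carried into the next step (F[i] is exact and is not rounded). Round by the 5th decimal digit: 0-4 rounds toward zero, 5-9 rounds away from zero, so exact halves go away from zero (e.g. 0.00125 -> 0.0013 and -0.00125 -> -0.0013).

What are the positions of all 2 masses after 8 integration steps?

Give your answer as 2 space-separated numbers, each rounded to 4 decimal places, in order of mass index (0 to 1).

Step 0: x=[2.0000 7.0000] v=[0.0000 1.0000]
Step 1: x=[2.1250 7.1250] v=[0.5000 0.5000]
Step 2: x=[2.3750 7.1250] v=[1.0000 0.0000]
Step 3: x=[2.7188 7.0313] v=[1.3750 -0.3750]
Step 4: x=[3.1016 6.8985] v=[1.5313 -0.5313]
Step 5: x=[3.4591 6.7911] v=[1.4298 -0.4298]
Step 6: x=[3.7331 6.7672] v=[1.0958 -0.0958]
Step 7: x=[3.8863 6.8640] v=[0.6129 0.3872]
Step 8: x=[3.9118 7.0886] v=[0.1018 0.8984]

Answer: 3.9118 7.0886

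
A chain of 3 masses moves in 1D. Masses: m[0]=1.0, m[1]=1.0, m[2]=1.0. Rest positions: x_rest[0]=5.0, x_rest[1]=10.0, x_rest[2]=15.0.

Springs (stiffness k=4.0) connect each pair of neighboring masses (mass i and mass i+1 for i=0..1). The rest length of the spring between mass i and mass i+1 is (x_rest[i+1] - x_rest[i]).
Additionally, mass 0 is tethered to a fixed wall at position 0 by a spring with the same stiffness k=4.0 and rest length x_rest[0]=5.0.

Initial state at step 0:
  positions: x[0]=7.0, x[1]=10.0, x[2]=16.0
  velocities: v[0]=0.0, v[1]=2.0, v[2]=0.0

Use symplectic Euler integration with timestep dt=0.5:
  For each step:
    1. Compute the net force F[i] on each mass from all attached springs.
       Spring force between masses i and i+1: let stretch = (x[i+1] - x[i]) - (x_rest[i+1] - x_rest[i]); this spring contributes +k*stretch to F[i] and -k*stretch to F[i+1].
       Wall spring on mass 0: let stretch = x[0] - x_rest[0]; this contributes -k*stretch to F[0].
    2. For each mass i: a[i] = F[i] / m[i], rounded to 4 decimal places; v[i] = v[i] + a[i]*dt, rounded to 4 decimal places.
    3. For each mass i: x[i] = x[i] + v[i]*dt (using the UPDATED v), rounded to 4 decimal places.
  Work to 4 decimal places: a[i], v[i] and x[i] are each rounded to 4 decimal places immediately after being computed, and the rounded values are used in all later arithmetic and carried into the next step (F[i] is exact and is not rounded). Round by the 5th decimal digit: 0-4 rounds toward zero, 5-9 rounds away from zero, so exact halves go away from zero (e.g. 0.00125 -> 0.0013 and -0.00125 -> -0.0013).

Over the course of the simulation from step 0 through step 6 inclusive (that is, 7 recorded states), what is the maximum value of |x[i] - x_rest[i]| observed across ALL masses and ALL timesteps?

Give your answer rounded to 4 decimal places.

Answer: 4.0000

Derivation:
Step 0: x=[7.0000 10.0000 16.0000] v=[0.0000 2.0000 0.0000]
Step 1: x=[3.0000 14.0000 15.0000] v=[-8.0000 8.0000 -2.0000]
Step 2: x=[7.0000 8.0000 18.0000] v=[8.0000 -12.0000 6.0000]
Step 3: x=[5.0000 11.0000 16.0000] v=[-4.0000 6.0000 -4.0000]
Step 4: x=[4.0000 13.0000 14.0000] v=[-2.0000 4.0000 -4.0000]
Step 5: x=[8.0000 7.0000 16.0000] v=[8.0000 -12.0000 4.0000]
Step 6: x=[3.0000 11.0000 14.0000] v=[-10.0000 8.0000 -4.0000]
Max displacement = 4.0000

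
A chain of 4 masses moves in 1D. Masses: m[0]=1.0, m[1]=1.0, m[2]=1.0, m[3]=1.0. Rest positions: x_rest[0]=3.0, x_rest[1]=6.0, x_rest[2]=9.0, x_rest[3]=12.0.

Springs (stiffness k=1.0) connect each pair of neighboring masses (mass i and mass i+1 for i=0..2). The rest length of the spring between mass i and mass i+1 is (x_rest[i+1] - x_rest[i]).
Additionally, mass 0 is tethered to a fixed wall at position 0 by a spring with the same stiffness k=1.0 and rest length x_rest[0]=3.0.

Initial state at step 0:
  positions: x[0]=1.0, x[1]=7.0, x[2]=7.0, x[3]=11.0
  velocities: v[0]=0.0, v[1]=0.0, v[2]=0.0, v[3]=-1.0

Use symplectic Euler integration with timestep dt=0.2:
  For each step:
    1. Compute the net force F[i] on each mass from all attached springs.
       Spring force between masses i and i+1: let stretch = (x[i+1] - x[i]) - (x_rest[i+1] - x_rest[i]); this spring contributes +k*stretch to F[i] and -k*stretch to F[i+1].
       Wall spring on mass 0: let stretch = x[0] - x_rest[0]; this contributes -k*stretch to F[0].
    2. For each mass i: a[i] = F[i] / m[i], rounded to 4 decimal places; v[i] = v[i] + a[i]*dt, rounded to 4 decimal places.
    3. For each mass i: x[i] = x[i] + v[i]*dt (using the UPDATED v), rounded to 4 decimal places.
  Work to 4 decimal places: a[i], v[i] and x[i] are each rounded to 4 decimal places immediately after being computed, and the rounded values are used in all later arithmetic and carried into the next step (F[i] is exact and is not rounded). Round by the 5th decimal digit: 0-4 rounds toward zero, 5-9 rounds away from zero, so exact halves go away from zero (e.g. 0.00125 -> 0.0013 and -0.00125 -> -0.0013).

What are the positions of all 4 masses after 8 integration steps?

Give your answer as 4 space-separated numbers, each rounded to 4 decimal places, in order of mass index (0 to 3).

Step 0: x=[1.0000 7.0000 7.0000 11.0000] v=[0.0000 0.0000 0.0000 -1.0000]
Step 1: x=[1.2000 6.7600 7.1600 10.7600] v=[1.0000 -1.2000 0.8000 -1.2000]
Step 2: x=[1.5744 6.3136 7.4480 10.4960] v=[1.8720 -2.2320 1.4400 -1.3200]
Step 3: x=[2.0754 5.7230 7.8125 10.2301] v=[2.5050 -2.9530 1.8227 -1.3296]
Step 4: x=[2.6393 5.0701 8.1902 9.9875] v=[2.8194 -3.2646 1.8883 -1.2131]
Step 5: x=[3.1948 4.4448 8.5149 9.7930] v=[2.7777 -3.1267 1.6237 -0.9726]
Step 6: x=[3.6725 3.9323 8.7280 9.6674] v=[2.3887 -2.5627 1.0653 -0.6282]
Step 7: x=[4.0137 3.6012 8.7868 9.6242] v=[1.7062 -1.6555 0.2940 -0.2161]
Step 8: x=[4.1779 3.4940 8.6717 9.6675] v=[0.8210 -0.5359 -0.5756 0.2164]

Answer: 4.1779 3.4940 8.6717 9.6675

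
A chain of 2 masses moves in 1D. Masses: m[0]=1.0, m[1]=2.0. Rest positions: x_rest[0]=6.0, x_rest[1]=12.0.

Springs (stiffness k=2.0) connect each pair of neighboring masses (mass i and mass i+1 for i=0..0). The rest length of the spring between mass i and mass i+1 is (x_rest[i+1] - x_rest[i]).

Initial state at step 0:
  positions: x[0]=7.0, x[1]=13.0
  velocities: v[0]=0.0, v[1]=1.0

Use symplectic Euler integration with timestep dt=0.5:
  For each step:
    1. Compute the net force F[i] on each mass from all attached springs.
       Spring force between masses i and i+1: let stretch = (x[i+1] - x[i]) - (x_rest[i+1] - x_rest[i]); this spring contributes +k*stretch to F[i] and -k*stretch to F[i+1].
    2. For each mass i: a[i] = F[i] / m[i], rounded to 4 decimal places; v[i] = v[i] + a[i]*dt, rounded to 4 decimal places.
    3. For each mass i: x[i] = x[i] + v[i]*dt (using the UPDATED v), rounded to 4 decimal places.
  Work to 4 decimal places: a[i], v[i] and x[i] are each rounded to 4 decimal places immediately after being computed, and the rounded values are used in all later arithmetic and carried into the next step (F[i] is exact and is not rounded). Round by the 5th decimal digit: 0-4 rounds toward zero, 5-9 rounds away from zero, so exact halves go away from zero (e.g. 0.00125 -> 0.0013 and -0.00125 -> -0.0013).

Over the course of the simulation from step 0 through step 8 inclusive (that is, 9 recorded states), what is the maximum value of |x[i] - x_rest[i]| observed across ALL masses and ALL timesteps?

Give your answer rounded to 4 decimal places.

Answer: 3.8318

Derivation:
Step 0: x=[7.0000 13.0000] v=[0.0000 1.0000]
Step 1: x=[7.0000 13.5000] v=[0.0000 1.0000]
Step 2: x=[7.2500 13.8750] v=[0.5000 0.7500]
Step 3: x=[7.8125 14.0938] v=[1.1250 0.4375]
Step 4: x=[8.5157 14.2423] v=[1.4063 0.2969]
Step 5: x=[9.0822 14.4591] v=[1.1329 0.4336]
Step 6: x=[9.3371 14.8317] v=[0.5098 0.7452]
Step 7: x=[9.3393 15.3307] v=[0.0044 0.9979]
Step 8: x=[9.3372 15.8318] v=[-0.0042 1.0022]
Max displacement = 3.8318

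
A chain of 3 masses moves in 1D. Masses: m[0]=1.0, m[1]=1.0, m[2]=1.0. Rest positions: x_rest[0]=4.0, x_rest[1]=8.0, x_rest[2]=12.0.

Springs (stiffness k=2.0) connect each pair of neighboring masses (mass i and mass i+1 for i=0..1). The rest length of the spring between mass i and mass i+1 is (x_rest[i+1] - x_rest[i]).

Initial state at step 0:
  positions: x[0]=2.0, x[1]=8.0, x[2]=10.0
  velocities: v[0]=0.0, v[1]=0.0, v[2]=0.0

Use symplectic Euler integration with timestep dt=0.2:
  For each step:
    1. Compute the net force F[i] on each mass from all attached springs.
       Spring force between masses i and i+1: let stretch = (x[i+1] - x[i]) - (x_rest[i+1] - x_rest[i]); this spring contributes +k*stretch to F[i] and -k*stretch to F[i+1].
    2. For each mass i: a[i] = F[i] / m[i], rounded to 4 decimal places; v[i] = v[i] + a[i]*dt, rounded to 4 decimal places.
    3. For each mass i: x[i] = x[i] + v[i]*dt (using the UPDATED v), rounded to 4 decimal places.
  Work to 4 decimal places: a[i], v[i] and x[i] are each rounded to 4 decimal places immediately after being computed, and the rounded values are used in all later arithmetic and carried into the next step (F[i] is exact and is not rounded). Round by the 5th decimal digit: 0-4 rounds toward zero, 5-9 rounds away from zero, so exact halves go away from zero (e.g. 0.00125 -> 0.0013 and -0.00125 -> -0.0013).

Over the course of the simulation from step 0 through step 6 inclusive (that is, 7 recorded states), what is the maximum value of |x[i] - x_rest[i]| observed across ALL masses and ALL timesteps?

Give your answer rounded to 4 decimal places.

Answer: 2.7047

Derivation:
Step 0: x=[2.0000 8.0000 10.0000] v=[0.0000 0.0000 0.0000]
Step 1: x=[2.1600 7.6800 10.1600] v=[0.8000 -1.6000 0.8000]
Step 2: x=[2.4416 7.1168 10.4416] v=[1.4080 -2.8160 1.4080]
Step 3: x=[2.7772 6.4456 10.7772] v=[1.6781 -3.3562 1.6781]
Step 4: x=[3.0863 5.8274 11.0863] v=[1.5455 -3.0909 1.5455]
Step 5: x=[3.2947 5.4106 11.2947] v=[1.0419 -2.0838 1.0419]
Step 6: x=[3.3524 5.2953 11.3524] v=[0.2883 -0.5765 0.2883]
Max displacement = 2.7047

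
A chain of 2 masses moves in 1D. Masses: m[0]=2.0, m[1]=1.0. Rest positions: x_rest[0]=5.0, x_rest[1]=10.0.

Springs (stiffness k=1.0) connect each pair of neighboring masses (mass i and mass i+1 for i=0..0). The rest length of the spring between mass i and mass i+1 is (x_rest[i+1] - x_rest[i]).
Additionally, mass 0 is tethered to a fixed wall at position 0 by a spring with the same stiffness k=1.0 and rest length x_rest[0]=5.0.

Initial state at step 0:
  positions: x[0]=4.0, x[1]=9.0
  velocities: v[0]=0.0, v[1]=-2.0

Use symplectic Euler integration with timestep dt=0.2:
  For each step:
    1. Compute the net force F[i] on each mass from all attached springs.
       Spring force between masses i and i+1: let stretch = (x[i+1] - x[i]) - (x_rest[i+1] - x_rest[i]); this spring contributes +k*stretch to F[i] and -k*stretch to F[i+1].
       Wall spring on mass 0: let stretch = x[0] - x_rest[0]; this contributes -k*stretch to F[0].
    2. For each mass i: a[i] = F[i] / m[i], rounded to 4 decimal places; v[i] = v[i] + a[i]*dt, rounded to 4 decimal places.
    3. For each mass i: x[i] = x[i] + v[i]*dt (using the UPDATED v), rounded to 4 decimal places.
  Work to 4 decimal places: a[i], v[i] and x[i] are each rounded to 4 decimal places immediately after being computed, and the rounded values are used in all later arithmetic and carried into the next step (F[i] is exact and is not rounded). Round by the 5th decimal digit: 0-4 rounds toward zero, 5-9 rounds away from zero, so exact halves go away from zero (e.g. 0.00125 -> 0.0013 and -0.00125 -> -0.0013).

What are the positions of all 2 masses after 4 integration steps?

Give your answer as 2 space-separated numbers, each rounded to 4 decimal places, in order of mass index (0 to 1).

Step 0: x=[4.0000 9.0000] v=[0.0000 -2.0000]
Step 1: x=[4.0200 8.6000] v=[0.1000 -2.0000]
Step 2: x=[4.0512 8.2168] v=[0.1560 -1.9160]
Step 3: x=[4.0847 7.8670] v=[0.1674 -1.7491]
Step 4: x=[4.1121 7.5659] v=[0.1372 -1.5056]

Answer: 4.1121 7.5659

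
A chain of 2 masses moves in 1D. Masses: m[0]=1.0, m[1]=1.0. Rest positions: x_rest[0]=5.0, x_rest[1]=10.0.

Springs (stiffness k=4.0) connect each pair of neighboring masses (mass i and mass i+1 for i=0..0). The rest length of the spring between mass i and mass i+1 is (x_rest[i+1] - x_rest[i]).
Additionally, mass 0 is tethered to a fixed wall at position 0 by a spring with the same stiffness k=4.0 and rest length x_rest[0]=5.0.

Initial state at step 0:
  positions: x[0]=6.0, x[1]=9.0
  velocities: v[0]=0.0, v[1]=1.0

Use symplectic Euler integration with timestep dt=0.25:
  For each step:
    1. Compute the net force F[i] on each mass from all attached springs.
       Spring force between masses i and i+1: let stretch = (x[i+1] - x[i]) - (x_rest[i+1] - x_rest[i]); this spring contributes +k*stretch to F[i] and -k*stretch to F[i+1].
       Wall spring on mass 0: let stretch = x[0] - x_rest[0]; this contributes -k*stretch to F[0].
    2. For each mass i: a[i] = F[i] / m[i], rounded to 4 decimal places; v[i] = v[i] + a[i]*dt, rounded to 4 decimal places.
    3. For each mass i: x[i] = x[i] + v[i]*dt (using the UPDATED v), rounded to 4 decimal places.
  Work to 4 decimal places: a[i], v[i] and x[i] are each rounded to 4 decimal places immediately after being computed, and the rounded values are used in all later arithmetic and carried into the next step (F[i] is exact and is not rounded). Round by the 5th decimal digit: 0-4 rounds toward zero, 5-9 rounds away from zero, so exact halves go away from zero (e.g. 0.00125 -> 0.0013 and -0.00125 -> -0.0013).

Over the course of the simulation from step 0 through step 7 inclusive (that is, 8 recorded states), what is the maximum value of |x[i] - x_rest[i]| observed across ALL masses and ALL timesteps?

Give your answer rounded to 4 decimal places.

Step 0: x=[6.0000 9.0000] v=[0.0000 1.0000]
Step 1: x=[5.2500 9.7500] v=[-3.0000 3.0000]
Step 2: x=[4.3125 10.6250] v=[-3.7500 3.5000]
Step 3: x=[3.8750 11.1719] v=[-1.7500 2.1875]
Step 4: x=[4.2930 11.1446] v=[1.6719 -0.1094]
Step 5: x=[5.3506 10.6544] v=[4.2305 -1.9610]
Step 6: x=[6.3965 10.0882] v=[4.1837 -2.2648]
Step 7: x=[6.7662 9.8491] v=[1.4789 -0.9565]
Max displacement = 1.7662

Answer: 1.7662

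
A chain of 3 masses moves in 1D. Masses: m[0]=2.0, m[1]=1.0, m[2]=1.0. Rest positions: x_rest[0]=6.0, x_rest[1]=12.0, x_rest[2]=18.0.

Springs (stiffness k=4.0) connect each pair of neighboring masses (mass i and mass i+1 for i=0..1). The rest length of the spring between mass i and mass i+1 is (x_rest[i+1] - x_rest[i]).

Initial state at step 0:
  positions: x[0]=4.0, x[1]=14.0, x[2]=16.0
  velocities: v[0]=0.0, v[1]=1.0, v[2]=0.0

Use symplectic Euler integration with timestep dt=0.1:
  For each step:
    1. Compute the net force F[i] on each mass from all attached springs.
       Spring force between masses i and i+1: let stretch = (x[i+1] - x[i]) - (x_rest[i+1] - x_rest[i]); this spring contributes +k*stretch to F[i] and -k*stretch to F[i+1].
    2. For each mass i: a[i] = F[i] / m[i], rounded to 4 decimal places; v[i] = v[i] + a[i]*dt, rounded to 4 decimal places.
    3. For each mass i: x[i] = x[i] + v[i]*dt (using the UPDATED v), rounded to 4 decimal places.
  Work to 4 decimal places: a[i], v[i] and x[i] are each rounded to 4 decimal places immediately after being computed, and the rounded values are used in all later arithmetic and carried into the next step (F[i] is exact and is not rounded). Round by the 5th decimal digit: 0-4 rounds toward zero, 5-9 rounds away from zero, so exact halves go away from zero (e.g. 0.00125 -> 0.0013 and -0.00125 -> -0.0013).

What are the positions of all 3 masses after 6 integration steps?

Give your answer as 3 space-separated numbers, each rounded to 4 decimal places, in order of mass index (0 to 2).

Answer: 5.2479 9.8010 18.3032

Derivation:
Step 0: x=[4.0000 14.0000 16.0000] v=[0.0000 1.0000 0.0000]
Step 1: x=[4.0800 13.7800 16.1600] v=[0.8000 -2.2000 1.6000]
Step 2: x=[4.2340 13.2672 16.4648] v=[1.5400 -5.1280 3.0480]
Step 3: x=[4.4487 12.5210 16.8817] v=[2.1466 -7.4622 4.1690]
Step 4: x=[4.7048 11.6263 17.3642] v=[2.5611 -8.9468 4.8247]
Step 5: x=[4.9793 10.6843 17.8572] v=[2.7454 -9.4202 4.9295]
Step 6: x=[5.2479 9.8010 18.3032] v=[2.6864 -8.8330 4.4603]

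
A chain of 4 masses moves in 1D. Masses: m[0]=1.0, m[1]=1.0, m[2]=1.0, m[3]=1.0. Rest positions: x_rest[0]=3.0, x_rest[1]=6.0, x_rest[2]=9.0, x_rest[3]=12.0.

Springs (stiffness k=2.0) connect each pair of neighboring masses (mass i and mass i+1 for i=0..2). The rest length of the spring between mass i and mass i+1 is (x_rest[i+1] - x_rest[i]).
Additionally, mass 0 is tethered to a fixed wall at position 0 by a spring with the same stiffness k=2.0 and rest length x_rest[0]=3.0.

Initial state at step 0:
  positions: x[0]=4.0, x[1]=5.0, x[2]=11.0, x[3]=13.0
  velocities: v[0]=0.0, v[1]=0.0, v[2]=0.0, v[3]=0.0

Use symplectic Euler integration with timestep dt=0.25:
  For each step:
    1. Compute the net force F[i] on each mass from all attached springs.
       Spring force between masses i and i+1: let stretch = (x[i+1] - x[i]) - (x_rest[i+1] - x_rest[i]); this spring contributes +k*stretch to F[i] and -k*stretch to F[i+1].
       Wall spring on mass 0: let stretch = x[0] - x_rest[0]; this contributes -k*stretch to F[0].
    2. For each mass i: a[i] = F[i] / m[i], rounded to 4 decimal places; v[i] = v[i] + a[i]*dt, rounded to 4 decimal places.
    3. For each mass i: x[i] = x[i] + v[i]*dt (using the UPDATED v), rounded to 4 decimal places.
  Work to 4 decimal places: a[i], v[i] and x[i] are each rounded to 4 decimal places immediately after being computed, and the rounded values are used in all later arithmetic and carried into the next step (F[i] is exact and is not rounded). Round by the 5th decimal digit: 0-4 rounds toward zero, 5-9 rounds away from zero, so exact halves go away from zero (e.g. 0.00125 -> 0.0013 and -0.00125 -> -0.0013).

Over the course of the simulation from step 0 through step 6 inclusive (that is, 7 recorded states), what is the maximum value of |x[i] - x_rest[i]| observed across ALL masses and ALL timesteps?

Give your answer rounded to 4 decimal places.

Answer: 2.0218

Derivation:
Step 0: x=[4.0000 5.0000 11.0000 13.0000] v=[0.0000 0.0000 0.0000 0.0000]
Step 1: x=[3.6250 5.6250 10.5000 13.1250] v=[-1.5000 2.5000 -2.0000 0.5000]
Step 2: x=[3.0469 6.6094 9.7188 13.2969] v=[-2.3125 3.9375 -3.1250 0.6875]
Step 3: x=[2.5332 7.5372 8.9961 13.3965] v=[-2.0547 3.7110 -2.8907 0.3985]
Step 4: x=[2.3284 8.0218 8.6411 13.3211] v=[-0.8193 1.9385 -1.4200 -0.3017]
Step 5: x=[2.5442 7.8722 8.7937 13.0357] v=[0.8632 -0.5986 0.6104 -1.1417]
Step 6: x=[3.1080 7.1717 9.3614 12.5950] v=[2.2551 -2.8019 2.2707 -1.7627]
Max displacement = 2.0218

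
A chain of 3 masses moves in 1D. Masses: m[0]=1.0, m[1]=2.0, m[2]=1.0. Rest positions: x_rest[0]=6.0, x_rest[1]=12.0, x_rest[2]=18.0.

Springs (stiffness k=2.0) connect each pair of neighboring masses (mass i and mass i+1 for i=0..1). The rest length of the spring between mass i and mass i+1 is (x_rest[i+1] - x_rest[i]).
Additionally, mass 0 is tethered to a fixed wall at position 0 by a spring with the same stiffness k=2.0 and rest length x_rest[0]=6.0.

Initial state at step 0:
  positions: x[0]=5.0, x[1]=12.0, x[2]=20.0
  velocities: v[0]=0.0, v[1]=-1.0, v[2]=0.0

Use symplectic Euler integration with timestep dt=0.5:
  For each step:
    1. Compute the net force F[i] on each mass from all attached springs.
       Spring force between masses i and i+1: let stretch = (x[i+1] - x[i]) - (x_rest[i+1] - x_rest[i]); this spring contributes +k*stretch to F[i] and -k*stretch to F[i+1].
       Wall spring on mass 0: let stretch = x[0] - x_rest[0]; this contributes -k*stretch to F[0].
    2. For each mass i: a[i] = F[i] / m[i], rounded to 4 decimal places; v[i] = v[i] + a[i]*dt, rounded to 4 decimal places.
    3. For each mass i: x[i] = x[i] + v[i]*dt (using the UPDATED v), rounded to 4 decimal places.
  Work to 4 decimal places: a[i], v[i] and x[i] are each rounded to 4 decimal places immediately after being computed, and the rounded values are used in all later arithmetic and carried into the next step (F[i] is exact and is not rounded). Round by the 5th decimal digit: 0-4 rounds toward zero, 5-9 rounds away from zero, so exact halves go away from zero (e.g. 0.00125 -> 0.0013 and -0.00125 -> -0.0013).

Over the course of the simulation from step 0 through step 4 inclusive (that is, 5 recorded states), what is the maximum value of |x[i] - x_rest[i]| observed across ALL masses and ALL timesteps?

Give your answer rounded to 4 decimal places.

Step 0: x=[5.0000 12.0000 20.0000] v=[0.0000 -1.0000 0.0000]
Step 1: x=[6.0000 11.7500 19.0000] v=[2.0000 -0.5000 -2.0000]
Step 2: x=[6.8750 11.8750 17.3750] v=[1.7500 0.2500 -3.2500]
Step 3: x=[6.8125 12.1250 16.0000] v=[-0.1250 0.5000 -2.7500]
Step 4: x=[6.0000 12.0156 15.6875] v=[-1.6250 -0.2188 -0.6250]
Max displacement = 2.3125

Answer: 2.3125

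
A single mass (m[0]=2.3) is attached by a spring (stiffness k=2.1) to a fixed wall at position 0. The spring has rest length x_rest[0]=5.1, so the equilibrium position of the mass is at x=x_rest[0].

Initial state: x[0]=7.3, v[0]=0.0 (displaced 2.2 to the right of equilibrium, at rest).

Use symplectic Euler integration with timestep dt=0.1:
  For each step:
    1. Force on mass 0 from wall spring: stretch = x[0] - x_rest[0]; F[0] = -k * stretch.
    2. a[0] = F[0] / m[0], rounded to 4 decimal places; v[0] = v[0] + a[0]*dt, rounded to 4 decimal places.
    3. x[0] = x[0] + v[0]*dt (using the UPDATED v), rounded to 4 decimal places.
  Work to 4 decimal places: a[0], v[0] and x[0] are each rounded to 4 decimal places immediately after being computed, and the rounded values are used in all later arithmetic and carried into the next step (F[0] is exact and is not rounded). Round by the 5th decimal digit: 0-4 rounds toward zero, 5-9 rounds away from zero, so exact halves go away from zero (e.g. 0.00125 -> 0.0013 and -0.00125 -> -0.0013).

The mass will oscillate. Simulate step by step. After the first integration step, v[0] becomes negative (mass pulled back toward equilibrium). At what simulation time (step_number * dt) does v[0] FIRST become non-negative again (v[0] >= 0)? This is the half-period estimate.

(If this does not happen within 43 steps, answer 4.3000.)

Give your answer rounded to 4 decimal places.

Answer: 3.3000

Derivation:
Step 0: x=[7.3000] v=[0.0000]
Step 1: x=[7.2799] v=[-0.2009]
Step 2: x=[7.2399] v=[-0.3999]
Step 3: x=[7.1804] v=[-0.5953]
Step 4: x=[7.1019] v=[-0.7853]
Step 5: x=[7.0051] v=[-0.9681]
Step 6: x=[6.8909] v=[-1.1420]
Step 7: x=[6.7604] v=[-1.3055]
Step 8: x=[6.6147] v=[-1.4571]
Step 9: x=[6.4552] v=[-1.5954]
Step 10: x=[6.2833] v=[-1.7191]
Step 11: x=[6.1006] v=[-1.8271]
Step 12: x=[5.9088] v=[-1.9185]
Step 13: x=[5.7096] v=[-1.9924]
Step 14: x=[5.5048] v=[-2.0481]
Step 15: x=[5.2963] v=[-2.0851]
Step 16: x=[5.0860] v=[-2.1030]
Step 17: x=[4.8758] v=[-2.1017]
Step 18: x=[4.6677] v=[-2.0812]
Step 19: x=[4.4635] v=[-2.0417]
Step 20: x=[4.2651] v=[-1.9836]
Step 21: x=[4.0744] v=[-1.9074]
Step 22: x=[3.8930] v=[-1.8138]
Step 23: x=[3.7226] v=[-1.7036]
Step 24: x=[3.5648] v=[-1.5778]
Step 25: x=[3.4210] v=[-1.4376]
Step 26: x=[3.2926] v=[-1.2843]
Step 27: x=[3.1807] v=[-1.1193]
Step 28: x=[3.0863] v=[-0.9441]
Step 29: x=[3.0103] v=[-0.7602]
Step 30: x=[2.9534] v=[-0.5694]
Step 31: x=[2.9161] v=[-0.3734]
Step 32: x=[2.8987] v=[-0.1740]
Step 33: x=[2.9014] v=[0.0270]
First v>=0 after going negative at step 33, time=3.3000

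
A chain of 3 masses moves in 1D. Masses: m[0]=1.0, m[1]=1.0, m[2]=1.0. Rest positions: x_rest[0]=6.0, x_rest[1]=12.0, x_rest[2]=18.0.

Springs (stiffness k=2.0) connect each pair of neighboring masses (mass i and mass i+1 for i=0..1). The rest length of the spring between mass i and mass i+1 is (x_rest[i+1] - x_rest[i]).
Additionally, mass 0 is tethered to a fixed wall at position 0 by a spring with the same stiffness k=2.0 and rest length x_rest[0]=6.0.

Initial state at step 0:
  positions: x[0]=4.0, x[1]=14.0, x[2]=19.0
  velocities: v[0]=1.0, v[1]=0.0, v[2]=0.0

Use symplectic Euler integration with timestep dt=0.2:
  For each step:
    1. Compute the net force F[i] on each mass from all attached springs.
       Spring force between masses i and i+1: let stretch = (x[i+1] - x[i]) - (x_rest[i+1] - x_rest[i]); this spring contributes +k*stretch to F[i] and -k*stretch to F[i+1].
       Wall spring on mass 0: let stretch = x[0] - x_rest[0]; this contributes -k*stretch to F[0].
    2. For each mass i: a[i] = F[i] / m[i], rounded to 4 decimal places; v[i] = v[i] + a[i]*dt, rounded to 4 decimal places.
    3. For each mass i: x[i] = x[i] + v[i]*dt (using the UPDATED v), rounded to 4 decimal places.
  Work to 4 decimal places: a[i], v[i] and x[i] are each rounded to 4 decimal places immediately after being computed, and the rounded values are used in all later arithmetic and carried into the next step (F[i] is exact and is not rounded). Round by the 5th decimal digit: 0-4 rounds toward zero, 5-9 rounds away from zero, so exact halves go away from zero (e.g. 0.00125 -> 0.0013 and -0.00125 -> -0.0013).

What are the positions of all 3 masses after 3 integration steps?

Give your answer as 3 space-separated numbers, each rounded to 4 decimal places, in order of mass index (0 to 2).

Step 0: x=[4.0000 14.0000 19.0000] v=[1.0000 0.0000 0.0000]
Step 1: x=[4.6800 13.6000 19.0800] v=[3.4000 -2.0000 0.4000]
Step 2: x=[5.6992 12.9248 19.2016] v=[5.0960 -3.3760 0.6080]
Step 3: x=[6.8405 12.1737 19.3011] v=[5.7066 -3.7555 0.4973]

Answer: 6.8405 12.1737 19.3011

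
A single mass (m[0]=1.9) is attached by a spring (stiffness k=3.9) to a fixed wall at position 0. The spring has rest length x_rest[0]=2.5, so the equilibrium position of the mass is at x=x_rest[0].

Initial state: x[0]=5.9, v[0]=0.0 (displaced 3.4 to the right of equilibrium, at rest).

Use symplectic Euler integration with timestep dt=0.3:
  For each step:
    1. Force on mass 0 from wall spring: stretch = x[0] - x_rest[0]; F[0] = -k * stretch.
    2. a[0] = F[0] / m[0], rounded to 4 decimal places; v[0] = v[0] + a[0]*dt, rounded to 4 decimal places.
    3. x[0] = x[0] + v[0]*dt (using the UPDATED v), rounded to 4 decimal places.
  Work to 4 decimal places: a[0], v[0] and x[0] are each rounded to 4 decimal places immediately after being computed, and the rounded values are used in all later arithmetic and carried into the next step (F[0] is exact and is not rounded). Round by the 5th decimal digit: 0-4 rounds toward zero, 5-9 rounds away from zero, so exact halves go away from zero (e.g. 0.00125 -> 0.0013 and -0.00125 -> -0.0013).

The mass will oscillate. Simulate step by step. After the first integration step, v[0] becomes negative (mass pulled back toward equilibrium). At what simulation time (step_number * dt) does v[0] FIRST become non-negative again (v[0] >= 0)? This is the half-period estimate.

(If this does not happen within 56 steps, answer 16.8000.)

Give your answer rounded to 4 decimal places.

Answer: 2.4000

Derivation:
Step 0: x=[5.9000] v=[0.0000]
Step 1: x=[5.2719] v=[-2.0937]
Step 2: x=[4.1317] v=[-3.8006]
Step 3: x=[2.6901] v=[-4.8054]
Step 4: x=[1.2134] v=[-4.9225]
Step 5: x=[-0.0257] v=[-4.1302]
Step 6: x=[-0.7982] v=[-2.5749]
Step 7: x=[-0.9614] v=[-0.5439]
Step 8: x=[-0.4851] v=[1.5876]
First v>=0 after going negative at step 8, time=2.4000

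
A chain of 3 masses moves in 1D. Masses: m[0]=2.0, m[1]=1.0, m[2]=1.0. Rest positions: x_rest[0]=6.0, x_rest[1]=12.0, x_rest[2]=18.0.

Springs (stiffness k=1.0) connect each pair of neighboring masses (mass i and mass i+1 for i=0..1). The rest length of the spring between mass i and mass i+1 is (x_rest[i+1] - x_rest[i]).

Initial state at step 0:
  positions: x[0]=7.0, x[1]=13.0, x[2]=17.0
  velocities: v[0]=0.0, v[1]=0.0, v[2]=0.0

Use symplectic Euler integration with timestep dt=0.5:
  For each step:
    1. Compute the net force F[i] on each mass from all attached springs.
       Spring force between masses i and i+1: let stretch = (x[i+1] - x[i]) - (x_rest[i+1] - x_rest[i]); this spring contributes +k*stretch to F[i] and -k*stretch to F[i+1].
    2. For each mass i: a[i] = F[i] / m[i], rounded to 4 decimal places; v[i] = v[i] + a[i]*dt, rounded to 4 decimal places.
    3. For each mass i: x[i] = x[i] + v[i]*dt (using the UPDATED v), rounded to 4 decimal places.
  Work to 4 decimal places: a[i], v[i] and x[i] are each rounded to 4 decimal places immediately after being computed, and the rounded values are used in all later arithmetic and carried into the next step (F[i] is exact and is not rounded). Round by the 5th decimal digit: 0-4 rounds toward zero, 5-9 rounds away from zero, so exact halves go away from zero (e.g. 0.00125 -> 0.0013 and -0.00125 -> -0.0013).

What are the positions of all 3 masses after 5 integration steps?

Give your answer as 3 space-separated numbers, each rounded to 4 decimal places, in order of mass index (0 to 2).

Answer: 6.0116 12.7284 19.2487

Derivation:
Step 0: x=[7.0000 13.0000 17.0000] v=[0.0000 0.0000 0.0000]
Step 1: x=[7.0000 12.5000 17.5000] v=[0.0000 -1.0000 1.0000]
Step 2: x=[6.9375 11.8750 18.2500] v=[-0.1250 -1.2500 1.5000]
Step 3: x=[6.7422 11.6094 18.9063] v=[-0.3907 -0.5313 1.3125]
Step 4: x=[6.4053 11.9512 19.2384] v=[-0.6739 0.6836 0.6641]
Step 5: x=[6.0116 12.7284 19.2487] v=[-0.7875 1.5543 0.0205]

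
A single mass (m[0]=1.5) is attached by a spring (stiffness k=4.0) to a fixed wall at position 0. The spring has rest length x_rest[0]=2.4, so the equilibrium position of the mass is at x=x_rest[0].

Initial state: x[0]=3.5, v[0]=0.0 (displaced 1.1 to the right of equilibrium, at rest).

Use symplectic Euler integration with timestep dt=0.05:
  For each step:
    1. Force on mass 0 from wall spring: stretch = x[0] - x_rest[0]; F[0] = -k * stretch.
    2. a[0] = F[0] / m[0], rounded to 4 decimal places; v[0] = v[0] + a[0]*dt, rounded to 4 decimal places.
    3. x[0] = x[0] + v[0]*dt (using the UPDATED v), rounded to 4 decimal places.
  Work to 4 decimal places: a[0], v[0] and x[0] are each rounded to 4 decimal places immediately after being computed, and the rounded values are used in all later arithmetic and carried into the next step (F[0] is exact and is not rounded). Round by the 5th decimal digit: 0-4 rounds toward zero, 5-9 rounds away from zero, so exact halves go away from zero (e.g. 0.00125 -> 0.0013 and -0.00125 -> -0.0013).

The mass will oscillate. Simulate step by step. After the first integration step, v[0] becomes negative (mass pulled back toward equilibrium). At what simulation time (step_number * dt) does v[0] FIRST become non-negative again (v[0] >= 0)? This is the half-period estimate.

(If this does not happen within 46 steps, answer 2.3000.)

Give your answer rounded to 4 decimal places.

Answer: 1.9500

Derivation:
Step 0: x=[3.5000] v=[0.0000]
Step 1: x=[3.4927] v=[-0.1467]
Step 2: x=[3.4781] v=[-0.2924]
Step 3: x=[3.4563] v=[-0.4361]
Step 4: x=[3.4275] v=[-0.5769]
Step 5: x=[3.3918] v=[-0.7139]
Step 6: x=[3.3495] v=[-0.8461]
Step 7: x=[3.3009] v=[-0.9727]
Step 8: x=[3.2463] v=[-1.0928]
Step 9: x=[3.1860] v=[-1.2056]
Step 10: x=[3.1205] v=[-1.3104]
Step 11: x=[3.0502] v=[-1.4065]
Step 12: x=[2.9755] v=[-1.4932]
Step 13: x=[2.8970] v=[-1.5699]
Step 14: x=[2.8152] v=[-1.6362]
Step 15: x=[2.7306] v=[-1.6916]
Step 16: x=[2.6438] v=[-1.7357]
Step 17: x=[2.5554] v=[-1.7682]
Step 18: x=[2.4660] v=[-1.7889]
Step 19: x=[2.3761] v=[-1.7977]
Step 20: x=[2.2864] v=[-1.7945]
Step 21: x=[2.1974] v=[-1.7794]
Step 22: x=[2.1098] v=[-1.7524]
Step 23: x=[2.0241] v=[-1.7137]
Step 24: x=[1.9409] v=[-1.6636]
Step 25: x=[1.8608] v=[-1.6024]
Step 26: x=[1.7843] v=[-1.5305]
Step 27: x=[1.7119] v=[-1.4484]
Step 28: x=[1.6441] v=[-1.3567]
Step 29: x=[1.5813] v=[-1.2559]
Step 30: x=[1.5240] v=[-1.1467]
Step 31: x=[1.4725] v=[-1.0299]
Step 32: x=[1.4272] v=[-0.9062]
Step 33: x=[1.3884] v=[-0.7765]
Step 34: x=[1.3563] v=[-0.6416]
Step 35: x=[1.3312] v=[-0.5024]
Step 36: x=[1.3132] v=[-0.3599]
Step 37: x=[1.3025] v=[-0.2150]
Step 38: x=[1.2991] v=[-0.0687]
Step 39: x=[1.3030] v=[0.0781]
First v>=0 after going negative at step 39, time=1.9500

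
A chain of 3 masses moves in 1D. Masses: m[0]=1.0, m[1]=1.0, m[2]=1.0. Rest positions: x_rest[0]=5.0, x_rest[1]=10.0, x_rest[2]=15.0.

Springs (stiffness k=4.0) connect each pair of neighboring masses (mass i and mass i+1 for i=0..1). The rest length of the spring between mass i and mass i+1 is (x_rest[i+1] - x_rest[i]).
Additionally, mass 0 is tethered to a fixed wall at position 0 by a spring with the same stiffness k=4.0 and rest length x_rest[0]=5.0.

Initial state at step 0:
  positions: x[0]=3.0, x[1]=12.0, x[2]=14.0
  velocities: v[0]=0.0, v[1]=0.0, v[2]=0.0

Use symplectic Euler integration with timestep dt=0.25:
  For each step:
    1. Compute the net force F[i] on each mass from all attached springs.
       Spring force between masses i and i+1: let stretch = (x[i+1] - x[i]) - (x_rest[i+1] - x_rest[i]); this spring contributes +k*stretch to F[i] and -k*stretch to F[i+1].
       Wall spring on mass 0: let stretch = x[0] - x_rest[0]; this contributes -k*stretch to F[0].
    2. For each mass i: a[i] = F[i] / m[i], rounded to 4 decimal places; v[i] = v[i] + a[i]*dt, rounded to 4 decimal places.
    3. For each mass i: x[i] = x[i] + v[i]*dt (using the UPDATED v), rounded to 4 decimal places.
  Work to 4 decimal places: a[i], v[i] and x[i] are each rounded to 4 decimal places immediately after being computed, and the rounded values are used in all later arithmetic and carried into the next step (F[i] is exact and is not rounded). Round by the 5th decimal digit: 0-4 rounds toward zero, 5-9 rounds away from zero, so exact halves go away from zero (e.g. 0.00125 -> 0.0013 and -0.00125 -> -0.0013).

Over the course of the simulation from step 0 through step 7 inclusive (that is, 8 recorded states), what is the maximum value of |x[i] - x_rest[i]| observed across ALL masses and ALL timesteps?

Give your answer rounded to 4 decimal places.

Answer: 2.4844

Derivation:
Step 0: x=[3.0000 12.0000 14.0000] v=[0.0000 0.0000 0.0000]
Step 1: x=[4.5000 10.2500 14.7500] v=[6.0000 -7.0000 3.0000]
Step 2: x=[6.3125 8.1875 15.6250] v=[7.2500 -8.2500 3.5000]
Step 3: x=[7.0156 7.5156 15.8906] v=[2.8125 -2.6875 1.0625]
Step 4: x=[6.0898 8.8125 15.3125] v=[-3.7031 5.1875 -2.3125]
Step 5: x=[4.3223 11.0537 14.3594] v=[-7.0702 8.9648 -3.8125]
Step 6: x=[3.1570 12.4385 13.8299] v=[-4.6611 5.5391 -2.1182]
Step 7: x=[3.5229 11.8508 14.2025] v=[1.4634 -2.3510 1.4904]
Max displacement = 2.4844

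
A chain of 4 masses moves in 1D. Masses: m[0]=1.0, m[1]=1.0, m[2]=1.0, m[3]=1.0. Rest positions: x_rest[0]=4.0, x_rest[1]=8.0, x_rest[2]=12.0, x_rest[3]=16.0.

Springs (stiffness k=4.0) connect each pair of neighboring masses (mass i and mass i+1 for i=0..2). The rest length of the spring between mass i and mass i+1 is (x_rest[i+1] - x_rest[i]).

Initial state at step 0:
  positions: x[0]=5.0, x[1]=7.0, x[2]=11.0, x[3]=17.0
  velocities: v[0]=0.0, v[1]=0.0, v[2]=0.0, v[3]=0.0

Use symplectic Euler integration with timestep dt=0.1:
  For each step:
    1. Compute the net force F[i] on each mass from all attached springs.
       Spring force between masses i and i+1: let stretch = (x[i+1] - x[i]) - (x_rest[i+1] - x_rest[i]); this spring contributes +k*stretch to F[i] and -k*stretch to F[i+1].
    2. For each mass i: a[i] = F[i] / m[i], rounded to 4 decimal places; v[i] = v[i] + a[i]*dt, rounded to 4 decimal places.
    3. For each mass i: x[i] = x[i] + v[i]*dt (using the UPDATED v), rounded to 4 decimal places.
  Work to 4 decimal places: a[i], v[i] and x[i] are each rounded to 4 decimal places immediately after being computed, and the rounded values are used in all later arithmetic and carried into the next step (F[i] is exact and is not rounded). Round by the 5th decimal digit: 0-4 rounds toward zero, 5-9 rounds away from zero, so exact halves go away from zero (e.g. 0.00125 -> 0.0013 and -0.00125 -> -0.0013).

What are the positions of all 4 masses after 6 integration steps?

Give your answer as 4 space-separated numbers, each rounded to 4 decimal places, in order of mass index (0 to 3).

Step 0: x=[5.0000 7.0000 11.0000 17.0000] v=[0.0000 0.0000 0.0000 0.0000]
Step 1: x=[4.9200 7.0800 11.0800 16.9200] v=[-0.8000 0.8000 0.8000 -0.8000]
Step 2: x=[4.7664 7.2336 11.2336 16.7664] v=[-1.5360 1.5360 1.5360 -1.5360]
Step 3: x=[4.5515 7.4485 11.4485 16.5515] v=[-2.1491 2.1491 2.1491 -2.1491]
Step 4: x=[4.2925 7.7075 11.7075 16.2925] v=[-2.5903 2.5903 2.5903 -2.5903]
Step 5: x=[4.0101 7.9899 11.9899 16.0101] v=[-2.8243 2.8243 2.8243 -2.8243]
Step 6: x=[3.7269 8.2731 12.2731 15.7269] v=[-2.8324 2.8324 2.8324 -2.8324]

Answer: 3.7269 8.2731 12.2731 15.7269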